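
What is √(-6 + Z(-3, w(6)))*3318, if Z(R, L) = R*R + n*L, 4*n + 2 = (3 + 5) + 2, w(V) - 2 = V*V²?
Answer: 3318*√439 ≈ 69520.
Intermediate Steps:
w(V) = 2 + V³ (w(V) = 2 + V*V² = 2 + V³)
n = 2 (n = -½ + ((3 + 5) + 2)/4 = -½ + (8 + 2)/4 = -½ + (¼)*10 = -½ + 5/2 = 2)
Z(R, L) = R² + 2*L (Z(R, L) = R*R + 2*L = R² + 2*L)
√(-6 + Z(-3, w(6)))*3318 = √(-6 + ((-3)² + 2*(2 + 6³)))*3318 = √(-6 + (9 + 2*(2 + 216)))*3318 = √(-6 + (9 + 2*218))*3318 = √(-6 + (9 + 436))*3318 = √(-6 + 445)*3318 = √439*3318 = 3318*√439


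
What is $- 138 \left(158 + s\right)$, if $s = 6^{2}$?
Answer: $-26772$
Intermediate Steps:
$s = 36$
$- 138 \left(158 + s\right) = - 138 \left(158 + 36\right) = \left(-138\right) 194 = -26772$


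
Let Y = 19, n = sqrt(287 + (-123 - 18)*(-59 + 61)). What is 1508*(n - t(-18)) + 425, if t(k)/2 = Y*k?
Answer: 1031897 + 1508*sqrt(5) ≈ 1.0353e+6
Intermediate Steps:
n = sqrt(5) (n = sqrt(287 - 141*2) = sqrt(287 - 282) = sqrt(5) ≈ 2.2361)
t(k) = 38*k (t(k) = 2*(19*k) = 38*k)
1508*(n - t(-18)) + 425 = 1508*(sqrt(5) - 38*(-18)) + 425 = 1508*(sqrt(5) - 1*(-684)) + 425 = 1508*(sqrt(5) + 684) + 425 = 1508*(684 + sqrt(5)) + 425 = (1031472 + 1508*sqrt(5)) + 425 = 1031897 + 1508*sqrt(5)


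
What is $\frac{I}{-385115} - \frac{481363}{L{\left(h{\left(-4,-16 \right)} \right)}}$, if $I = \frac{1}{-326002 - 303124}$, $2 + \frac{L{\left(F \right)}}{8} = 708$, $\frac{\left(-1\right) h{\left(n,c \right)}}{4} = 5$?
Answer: $- \frac{58313724090839611}{684215267199760} \approx -85.227$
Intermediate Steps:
$h{\left(n,c \right)} = -20$ ($h{\left(n,c \right)} = \left(-4\right) 5 = -20$)
$L{\left(F \right)} = 5648$ ($L{\left(F \right)} = -16 + 8 \cdot 708 = -16 + 5664 = 5648$)
$I = - \frac{1}{629126}$ ($I = \frac{1}{-629126} = - \frac{1}{629126} \approx -1.5895 \cdot 10^{-6}$)
$\frac{I}{-385115} - \frac{481363}{L{\left(h{\left(-4,-16 \right)} \right)}} = - \frac{1}{629126 \left(-385115\right)} - \frac{481363}{5648} = \left(- \frac{1}{629126}\right) \left(- \frac{1}{385115}\right) - \frac{481363}{5648} = \frac{1}{242285859490} - \frac{481363}{5648} = - \frac{58313724090839611}{684215267199760}$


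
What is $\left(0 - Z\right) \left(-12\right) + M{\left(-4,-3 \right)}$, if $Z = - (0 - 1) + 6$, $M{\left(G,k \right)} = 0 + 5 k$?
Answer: $69$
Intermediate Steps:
$M{\left(G,k \right)} = 5 k$
$Z = 7$ ($Z = \left(-1\right) \left(-1\right) + 6 = 1 + 6 = 7$)
$\left(0 - Z\right) \left(-12\right) + M{\left(-4,-3 \right)} = \left(0 - 7\right) \left(-12\right) + 5 \left(-3\right) = \left(0 - 7\right) \left(-12\right) - 15 = \left(-7\right) \left(-12\right) - 15 = 84 - 15 = 69$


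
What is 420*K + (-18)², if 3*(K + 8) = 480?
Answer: 64164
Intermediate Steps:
K = 152 (K = -8 + (⅓)*480 = -8 + 160 = 152)
420*K + (-18)² = 420*152 + (-18)² = 63840 + 324 = 64164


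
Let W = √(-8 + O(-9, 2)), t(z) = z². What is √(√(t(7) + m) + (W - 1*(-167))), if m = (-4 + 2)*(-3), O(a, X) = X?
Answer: √(167 + √55 + I*√6) ≈ 13.207 + 0.09273*I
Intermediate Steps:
W = I*√6 (W = √(-8 + 2) = √(-6) = I*√6 ≈ 2.4495*I)
m = 6 (m = -2*(-3) = 6)
√(√(t(7) + m) + (W - 1*(-167))) = √(√(7² + 6) + (I*√6 - 1*(-167))) = √(√(49 + 6) + (I*√6 + 167)) = √(√55 + (167 + I*√6)) = √(167 + √55 + I*√6)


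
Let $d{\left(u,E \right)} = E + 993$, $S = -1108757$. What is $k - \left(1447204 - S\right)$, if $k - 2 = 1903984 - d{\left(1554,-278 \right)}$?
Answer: $-652690$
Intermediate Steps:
$d{\left(u,E \right)} = 993 + E$
$k = 1903271$ ($k = 2 + \left(1903984 - \left(993 - 278\right)\right) = 2 + \left(1903984 - 715\right) = 2 + 1903269 = 1903271$)
$k - \left(1447204 - S\right) = 1903271 - \left(1447204 - -1108757\right) = 1903271 - \left(1447204 + 1108757\right) = 1903271 - 2555961 = -652690$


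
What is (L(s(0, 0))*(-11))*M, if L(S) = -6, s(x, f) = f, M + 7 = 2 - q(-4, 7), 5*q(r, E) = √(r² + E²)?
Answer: -330 - 66*√65/5 ≈ -436.42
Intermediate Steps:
q(r, E) = √(E² + r²)/5 (q(r, E) = √(r² + E²)/5 = √(E² + r²)/5)
M = -5 - √65/5 (M = -7 + (2 - √(7² + (-4)²)/5) = -7 + (2 - √(49 + 16)/5) = -7 + (2 - √65/5) = -5 - √65/5 ≈ -6.6124)
(L(s(0, 0))*(-11))*M = (-6*(-11))*(-5 - √65/5) = 66*(-5 - √65/5) = -330 - 66*√65/5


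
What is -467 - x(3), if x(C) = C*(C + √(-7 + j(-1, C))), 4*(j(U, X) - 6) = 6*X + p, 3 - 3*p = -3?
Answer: -482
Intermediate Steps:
p = 2 (p = 1 - ⅓*(-3) = 1 + 1 = 2)
j(U, X) = 13/2 + 3*X/2 (j(U, X) = 6 + (6*X + 2)/4 = 6 + (2 + 6*X)/4 = 6 + (½ + 3*X/2) = 13/2 + 3*X/2)
x(C) = C*(C + √(-½ + 3*C/2)) (x(C) = C*(C + √(-7 + (13/2 + 3*C/2))) = C*(C + √(-½ + 3*C/2)))
-467 - x(3) = -467 - 3*(√(-2 + 6*3) + 2*3)/2 = -467 - 3*(√(-2 + 18) + 6)/2 = -467 - 3*(√16 + 6)/2 = -467 - 3*(4 + 6)/2 = -467 - 3*10/2 = -467 - 1*15 = -467 - 15 = -482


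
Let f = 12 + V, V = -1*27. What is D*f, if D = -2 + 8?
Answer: -90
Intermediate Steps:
V = -27
D = 6
f = -15 (f = 12 - 27 = -15)
D*f = 6*(-15) = -90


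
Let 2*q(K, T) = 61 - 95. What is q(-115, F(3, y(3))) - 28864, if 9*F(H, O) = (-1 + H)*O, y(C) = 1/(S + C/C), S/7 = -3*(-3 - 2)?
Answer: -28881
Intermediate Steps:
S = 105 (S = 7*(-3*(-3 - 2)) = 7*(-3*(-5)) = 7*15 = 105)
y(C) = 1/106 (y(C) = 1/(105 + C/C) = 1/(105 + 1) = 1/106)
F(H, O) = O*(-1 + H)/9 (F(H, O) = ((-1 + H)*O)/9 = (O*(-1 + H))/9 = O*(-1 + H)/9)
q(K, T) = -17 (q(K, T) = (61 - 95)/2 = (½)*(-34) = -17)
q(-115, F(3, y(3))) - 28864 = -17 - 28864 = -28881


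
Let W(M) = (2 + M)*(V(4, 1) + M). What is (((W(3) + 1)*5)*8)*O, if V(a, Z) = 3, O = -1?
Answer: -1240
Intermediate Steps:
W(M) = (2 + M)*(3 + M)
(((W(3) + 1)*5)*8)*O = ((((6 + 3² + 5*3) + 1)*5)*8)*(-1) = ((((6 + 9 + 15) + 1)*5)*8)*(-1) = (((30 + 1)*5)*8)*(-1) = ((31*5)*8)*(-1) = (155*8)*(-1) = 1240*(-1) = -1240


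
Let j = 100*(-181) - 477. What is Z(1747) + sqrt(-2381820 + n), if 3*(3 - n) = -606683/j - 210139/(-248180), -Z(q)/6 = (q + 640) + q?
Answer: -24804 + I*sqrt(113914148398542416919809685)/6915659790 ≈ -24804.0 + 1543.3*I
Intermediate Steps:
j = -18577 (j = -18100 - 477 = -18577)
Z(q) = -3840 - 12*q (Z(q) = -6*((q + 640) + q) = -6*((640 + q) + q) = -6*(640 + 2*q) = -3840 - 12*q)
n = -112976380403/13831319580 (n = 3 - (-606683/(-18577) - 210139/(-248180))/3 = 3 - (-606683*(-1/18577) - 210139*(-1/248180))/3 = 3 - (606683/18577 + 210139/248180)/3 = 3 - 1/3*154470339143/4610439860 = 3 - 154470339143/13831319580 = -112976380403/13831319580 ≈ -8.1682)
Z(1747) + sqrt(-2381820 + n) = (-3840 - 12*1747) + sqrt(-2381820 - 112976380403/13831319580) = (-3840 - 20964) + sqrt(-32943826578416003/13831319580) = -24804 + I*sqrt(113914148398542416919809685)/6915659790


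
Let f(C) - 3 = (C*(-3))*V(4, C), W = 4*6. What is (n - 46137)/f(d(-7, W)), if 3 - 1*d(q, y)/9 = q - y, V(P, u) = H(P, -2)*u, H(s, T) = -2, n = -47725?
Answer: -93862/561819 ≈ -0.16707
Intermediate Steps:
W = 24
V(P, u) = -2*u
d(q, y) = 27 - 9*q + 9*y (d(q, y) = 27 - 9*(q - y) = 27 + (-9*q + 9*y) = 27 - 9*q + 9*y)
f(C) = 3 + 6*C² (f(C) = 3 + (C*(-3))*(-2*C) = 3 + (-3*C)*(-2*C) = 3 + 6*C²)
(n - 46137)/f(d(-7, W)) = (-47725 - 46137)/(3 + 6*(27 - 9*(-7) + 9*24)²) = -93862/(3 + 6*(27 + 63 + 216)²) = -93862/(3 + 6*306²) = -93862/(3 + 6*93636) = -93862/(3 + 561816) = -93862/561819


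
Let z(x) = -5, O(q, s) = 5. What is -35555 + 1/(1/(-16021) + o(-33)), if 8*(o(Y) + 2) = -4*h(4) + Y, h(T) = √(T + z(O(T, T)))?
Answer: -22058061748483091/620389850425 + 8213518112*I/620389850425 ≈ -35555.0 + 0.013239*I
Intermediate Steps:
h(T) = √(-5 + T) (h(T) = √(T - 5) = √(-5 + T))
o(Y) = -2 - I/2 + Y/8 (o(Y) = -2 + (-4*√(-5 + 4) + Y)/8 = -2 + (-4*I + Y)/8 = -2 + (Y - 4*I)/8 = -2 + (-I/2 + Y/8) = -2 - I/2 + Y/8)
-35555 + 1/(1/(-16021) + o(-33)) = -35555 + 1/(1/(-16021) + (-2 - I/2 + (⅛)*(-33))) = -35555 + 1/(-1/16021 + (-2 - I/2 - 33/8)) = -35555 + 1/(-1/16021 + (-49/8 - I/2)) = -35555 + 1/(-785037/128168 - I/2) = -35555 + 16427036224*(-785037/128168 + I/2)/620389850425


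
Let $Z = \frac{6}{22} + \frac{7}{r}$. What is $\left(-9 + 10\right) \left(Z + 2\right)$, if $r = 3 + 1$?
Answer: $\frac{177}{44} \approx 4.0227$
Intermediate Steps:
$r = 4$
$Z = \frac{89}{44}$ ($Z = \frac{6}{22} + \frac{7}{4} = 6 \cdot \frac{1}{22} + 7 \cdot \frac{1}{4} = \frac{3}{11} + \frac{7}{4} = \frac{89}{44} \approx 2.0227$)
$\left(-9 + 10\right) \left(Z + 2\right) = \left(-9 + 10\right) \left(\frac{89}{44} + 2\right) = 1 \cdot \frac{177}{44} = \frac{177}{44}$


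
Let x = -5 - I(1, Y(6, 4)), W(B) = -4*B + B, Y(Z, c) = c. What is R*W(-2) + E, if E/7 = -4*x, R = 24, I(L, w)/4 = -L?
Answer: 172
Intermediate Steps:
I(L, w) = -4*L (I(L, w) = 4*(-L) = -4*L)
W(B) = -3*B
x = -1 (x = -5 - (-4) = -5 - 1*(-4) = -5 + 4 = -1)
E = 28 (E = 7*(-4*(-1)) = 7*4 = 28)
R*W(-2) + E = 24*(-3*(-2)) + 28 = 24*6 + 28 = 144 + 28 = 172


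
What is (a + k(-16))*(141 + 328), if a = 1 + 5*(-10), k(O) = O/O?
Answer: -22512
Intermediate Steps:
k(O) = 1
a = -49 (a = 1 - 50 = -49)
(a + k(-16))*(141 + 328) = (-49 + 1)*(141 + 328) = -48*469 = -22512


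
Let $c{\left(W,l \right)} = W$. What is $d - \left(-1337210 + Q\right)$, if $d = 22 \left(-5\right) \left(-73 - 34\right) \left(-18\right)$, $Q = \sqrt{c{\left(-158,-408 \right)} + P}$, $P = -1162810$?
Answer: $1125350 - 2 i \sqrt{290742} \approx 1.1254 \cdot 10^{6} - 1078.4 i$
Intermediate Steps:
$Q = 2 i \sqrt{290742}$ ($Q = \sqrt{-158 - 1162810} = \sqrt{-1162968} = 2 i \sqrt{290742} \approx 1078.4 i$)
$d = -211860$ ($d = \left(-110\right) \left(-107\right) \left(-18\right) = 11770 \left(-18\right) = -211860$)
$d - \left(-1337210 + Q\right) = -211860 + \left(1337210 - 2 i \sqrt{290742}\right) = 1125350 - 2 i \sqrt{290742}$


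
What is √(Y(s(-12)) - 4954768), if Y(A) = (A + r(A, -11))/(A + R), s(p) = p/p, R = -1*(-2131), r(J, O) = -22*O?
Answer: I*√5630380215889/1066 ≈ 2225.9*I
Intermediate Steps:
R = 2131
s(p) = 1
Y(A) = (242 + A)/(2131 + A) (Y(A) = (A - 22*(-11))/(A + 2131) = (A + 242)/(2131 + A) = (242 + A)/(2131 + A))
√(Y(s(-12)) - 4954768) = √((242 + 1)/(2131 + 1) - 4954768) = √(243/2132 - 4954768) = √(-10563565133/2132) = I*√5630380215889/1066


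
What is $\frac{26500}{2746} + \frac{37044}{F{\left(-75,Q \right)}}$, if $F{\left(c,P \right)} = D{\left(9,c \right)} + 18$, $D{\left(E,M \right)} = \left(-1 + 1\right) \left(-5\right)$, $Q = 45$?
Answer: $\frac{2838884}{1373} \approx 2067.6$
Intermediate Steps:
$D{\left(E,M \right)} = 0$ ($D{\left(E,M \right)} = 0 \left(-5\right) = 0$)
$F{\left(c,P \right)} = 18$ ($F{\left(c,P \right)} = 0 + 18 = 18$)
$\frac{26500}{2746} + \frac{37044}{F{\left(-75,Q \right)}} = \frac{26500}{2746} + \frac{37044}{18} = 26500 \cdot \frac{1}{2746} + 37044 \cdot \frac{1}{18} = \frac{13250}{1373} + 2058 = \frac{2838884}{1373}$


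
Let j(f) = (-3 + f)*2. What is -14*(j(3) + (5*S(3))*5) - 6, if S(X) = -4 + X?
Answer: 344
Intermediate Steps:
j(f) = -6 + 2*f
-14*(j(3) + (5*S(3))*5) - 6 = -14*((-6 + 2*3) + (5*(-4 + 3))*5) - 6 = -14*((-6 + 6) + (5*(-1))*5) - 6 = -14*(0 - 5*5) - 6 = -14*(0 - 25) - 6 = -14*(-25) - 6 = 350 - 6 = 344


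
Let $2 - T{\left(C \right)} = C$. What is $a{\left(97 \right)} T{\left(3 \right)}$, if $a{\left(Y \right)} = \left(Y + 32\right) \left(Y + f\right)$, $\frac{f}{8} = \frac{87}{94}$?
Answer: $- \frac{633003}{47} \approx -13468.0$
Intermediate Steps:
$T{\left(C \right)} = 2 - C$
$f = \frac{348}{47}$ ($f = 8 \cdot \frac{87}{94} = \frac{348}{47} \approx 7.4043$)
$a{\left(Y \right)} = \left(32 + Y\right) \left(\frac{348}{47} + Y\right)$ ($a{\left(Y \right)} = \left(Y + 32\right) \left(Y + \frac{348}{47}\right) = \left(32 + Y\right) \left(\frac{348}{47} + Y\right)$)
$a{\left(97 \right)} T{\left(3 \right)} = \left(\frac{11136}{47} + 97^{2} + \frac{1852}{47} \cdot 97\right) \left(2 - 3\right) = \left(\frac{11136}{47} + 9409 + \frac{179644}{47}\right) \left(2 - 3\right) = \frac{633003}{47} \left(-1\right) = - \frac{633003}{47}$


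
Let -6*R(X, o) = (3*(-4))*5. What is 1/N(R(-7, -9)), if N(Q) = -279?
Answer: -1/279 ≈ -0.0035842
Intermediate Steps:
R(X, o) = 10 (R(X, o) = -3*(-4)*5/6 = -(-2)*5 = -⅙*(-60) = 10)
1/N(R(-7, -9)) = 1/(-279) = -1/279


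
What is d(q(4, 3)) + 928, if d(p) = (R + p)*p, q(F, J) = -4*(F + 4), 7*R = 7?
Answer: 1920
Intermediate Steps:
R = 1 (R = (1/7)*7 = 1)
q(F, J) = -16 - 4*F (q(F, J) = -4*(4 + F) = -16 - 4*F)
d(p) = p*(1 + p) (d(p) = (1 + p)*p = p*(1 + p))
d(q(4, 3)) + 928 = (-16 - 4*4)*(1 + (-16 - 4*4)) + 928 = (-16 - 16)*(1 + (-16 - 16)) + 928 = -32*(1 - 32) + 928 = -32*(-31) + 928 = 992 + 928 = 1920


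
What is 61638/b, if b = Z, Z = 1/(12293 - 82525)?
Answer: -4328960016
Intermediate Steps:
Z = -1/70232 (Z = 1/(-70232) = -1/70232 ≈ -1.4239e-5)
b = -1/70232 ≈ -1.4239e-5
61638/b = 61638/(-1/70232) = 61638*(-70232) = -4328960016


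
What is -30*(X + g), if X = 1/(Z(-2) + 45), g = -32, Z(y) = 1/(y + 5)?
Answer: 65235/68 ≈ 959.34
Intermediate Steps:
Z(y) = 1/(5 + y)
X = 3/136 (X = 1/(1/(5 - 2) + 45) = 1/(1/3 + 45) = 1/(⅓ + 45) = 1/(136/3) = 3/136 ≈ 0.022059)
-30*(X + g) = -30*(3/136 - 32) = -30*(-4349/136) = 65235/68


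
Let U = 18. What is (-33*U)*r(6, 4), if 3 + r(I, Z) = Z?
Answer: -594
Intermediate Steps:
r(I, Z) = -3 + Z
(-33*U)*r(6, 4) = (-33*18)*(-3 + 4) = -594*1 = -594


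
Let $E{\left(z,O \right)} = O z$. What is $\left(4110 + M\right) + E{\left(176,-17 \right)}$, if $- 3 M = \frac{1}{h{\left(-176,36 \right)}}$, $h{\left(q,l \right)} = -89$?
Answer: $\frac{298507}{267} \approx 1118.0$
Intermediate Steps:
$M = \frac{1}{267}$ ($M = - \frac{1}{3 \left(-89\right)} = \left(- \frac{1}{3}\right) \left(- \frac{1}{89}\right) = \frac{1}{267} \approx 0.0037453$)
$\left(4110 + M\right) + E{\left(176,-17 \right)} = \left(4110 + \frac{1}{267}\right) - 2992 = \frac{1097371}{267} - 2992 = \frac{298507}{267}$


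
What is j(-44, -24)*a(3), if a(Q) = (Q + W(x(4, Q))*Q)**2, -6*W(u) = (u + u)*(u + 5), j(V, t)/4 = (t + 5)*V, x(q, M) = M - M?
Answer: 30096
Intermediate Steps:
x(q, M) = 0
j(V, t) = 4*V*(5 + t) (j(V, t) = 4*((t + 5)*V) = 4*((5 + t)*V) = 4*(V*(5 + t)) = 4*V*(5 + t))
W(u) = -u*(5 + u)/3 (W(u) = -(u + u)*(u + 5)/6 = -2*u*(5 + u)/6 = -u*(5 + u)/3)
a(Q) = Q**2 (a(Q) = (Q + (-1/3*0*(5 + 0))*Q)**2 = (Q + (-1/3*0*5)*Q)**2 = (Q + 0*Q)**2 = (Q + 0)**2 = Q**2)
j(-44, -24)*a(3) = (4*(-44)*(5 - 24))*3**2 = (4*(-44)*(-19))*9 = 3344*9 = 30096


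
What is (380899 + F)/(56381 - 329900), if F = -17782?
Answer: -121039/91173 ≈ -1.3276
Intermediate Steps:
(380899 + F)/(56381 - 329900) = (380899 - 17782)/(56381 - 329900) = 363117/(-273519) = 363117*(-1/273519) = -121039/91173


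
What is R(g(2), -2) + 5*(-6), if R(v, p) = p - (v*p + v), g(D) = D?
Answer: -30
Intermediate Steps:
R(v, p) = p - v - p*v (R(v, p) = p - (p*v + v) = p - (v + p*v) = p + (-v - p*v) = p - v - p*v)
R(g(2), -2) + 5*(-6) = (-2 - 1*2 - 1*(-2)*2) + 5*(-6) = (-2 - 2 + 4) - 30 = 0 - 30 = -30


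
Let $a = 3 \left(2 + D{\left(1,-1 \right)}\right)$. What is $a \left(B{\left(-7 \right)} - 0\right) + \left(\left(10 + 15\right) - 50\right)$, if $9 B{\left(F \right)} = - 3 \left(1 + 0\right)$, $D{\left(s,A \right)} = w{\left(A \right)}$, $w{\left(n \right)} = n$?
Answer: $-26$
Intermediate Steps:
$D{\left(s,A \right)} = A$
$B{\left(F \right)} = - \frac{1}{3}$ ($B{\left(F \right)} = \frac{\left(-3\right) \left(1 + 0\right)}{9} = \frac{\left(-3\right) 1}{9} = \frac{1}{9} \left(-3\right) = - \frac{1}{3}$)
$a = 3$ ($a = 3 \left(2 - 1\right) = 3 \cdot 1 = 3$)
$a \left(B{\left(-7 \right)} - 0\right) + \left(\left(10 + 15\right) - 50\right) = 3 \left(- \frac{1}{3} - 0\right) + \left(\left(10 + 15\right) - 50\right) = 3 \left(- \frac{1}{3} + 0\right) + \left(25 - 50\right) = 3 \left(- \frac{1}{3}\right) - 25 = -1 - 25 = -26$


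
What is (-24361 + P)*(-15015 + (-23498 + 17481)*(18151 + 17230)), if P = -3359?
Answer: 5901657078240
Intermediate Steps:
(-24361 + P)*(-15015 + (-23498 + 17481)*(18151 + 17230)) = (-24361 - 3359)*(-15015 + (-23498 + 17481)*(18151 + 17230)) = -27720*(-15015 - 6017*35381) = -27720*(-15015 - 212887477) = -27720*(-212902492) = 5901657078240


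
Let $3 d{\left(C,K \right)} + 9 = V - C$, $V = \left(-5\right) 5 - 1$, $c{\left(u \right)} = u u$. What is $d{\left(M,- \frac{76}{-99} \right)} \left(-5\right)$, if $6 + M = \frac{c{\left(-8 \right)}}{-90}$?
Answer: $\frac{1273}{27} \approx 47.148$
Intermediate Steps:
$c{\left(u \right)} = u^{2}$
$V = -26$ ($V = -25 - 1 = -26$)
$M = - \frac{302}{45}$ ($M = -6 + \frac{\left(-8\right)^{2}}{-90} = -6 + 64 \left(- \frac{1}{90}\right) = -6 - \frac{32}{45} = - \frac{302}{45} \approx -6.7111$)
$d{\left(C,K \right)} = - \frac{35}{3} - \frac{C}{3}$ ($d{\left(C,K \right)} = -3 + \frac{-26 - C}{3} = -3 - \left(\frac{26}{3} + \frac{C}{3}\right) = - \frac{35}{3} - \frac{C}{3}$)
$d{\left(M,- \frac{76}{-99} \right)} \left(-5\right) = \left(- \frac{35}{3} - - \frac{302}{135}\right) \left(-5\right) = \left(- \frac{35}{3} + \frac{302}{135}\right) \left(-5\right) = \left(- \frac{1273}{135}\right) \left(-5\right) = \frac{1273}{27}$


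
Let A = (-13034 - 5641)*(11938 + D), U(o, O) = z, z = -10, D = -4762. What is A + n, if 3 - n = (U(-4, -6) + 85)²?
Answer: -134017422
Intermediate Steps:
U(o, O) = -10
A = -134011800 (A = (-13034 - 5641)*(11938 - 4762) = -18675*7176 = -134011800)
n = -5622 (n = 3 - (-10 + 85)² = 3 - 1*75² = 3 - 1*5625 = 3 - 5625 = -5622)
A + n = -134011800 - 5622 = -134017422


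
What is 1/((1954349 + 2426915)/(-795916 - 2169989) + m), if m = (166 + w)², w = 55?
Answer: 2965905/144853384841 ≈ 2.0475e-5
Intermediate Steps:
m = 48841 (m = (166 + 55)² = 221² = 48841)
1/((1954349 + 2426915)/(-795916 - 2169989) + m) = 1/((1954349 + 2426915)/(-795916 - 2169989) + 48841) = 1/(4381264/(-2965905) + 48841) = 1/(4381264*(-1/2965905) + 48841) = 1/(-4381264/2965905 + 48841) = 1/(144853384841/2965905) = 2965905/144853384841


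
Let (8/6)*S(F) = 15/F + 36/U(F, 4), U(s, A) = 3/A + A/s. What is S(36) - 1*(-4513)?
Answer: 2254155/496 ≈ 4544.7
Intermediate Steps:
S(F) = 27/(¾ + 4/F) + 45/(4*F) (S(F) = 3*(15/F + 36/(3/4 + 4/F))/4 = 3*(15/F + 36/(3*(¼) + 4/F))/4 = 3*(15/F + 36/(¾ + 4/F))/4 = 27/(¾ + 4/F) + 45/(4*F))
S(36) - 1*(-4513) = (9/4)*(80 + 15*36 + 48*36²)/(36*(16 + 3*36)) - 1*(-4513) = (9/4)*(1/36)*(80 + 540 + 48*1296)/(16 + 108) + 4513 = (9/4)*(1/36)*(80 + 540 + 62208)/124 + 4513 = (9/4)*(1/36)*(1/124)*62828 + 4513 = 15707/496 + 4513 = 2254155/496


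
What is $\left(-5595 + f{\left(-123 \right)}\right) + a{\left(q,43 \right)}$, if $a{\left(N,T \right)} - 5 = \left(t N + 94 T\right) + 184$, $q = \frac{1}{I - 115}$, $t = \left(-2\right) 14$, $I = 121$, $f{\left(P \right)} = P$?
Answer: $- \frac{4475}{3} \approx -1491.7$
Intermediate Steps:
$t = -28$
$q = \frac{1}{6}$ ($q = \frac{1}{121 - 115} = \frac{1}{6} \approx 0.16667$)
$a{\left(N,T \right)} = 189 - 28 N + 94 T$ ($a{\left(N,T \right)} = 5 - \left(-184 - 94 T + 28 N\right) = 5 + \left(184 - 28 N + 94 T\right) = 189 - 28 N + 94 T$)
$\left(-5595 + f{\left(-123 \right)}\right) + a{\left(q,43 \right)} = \left(-5595 - 123\right) + \left(189 - \frac{14}{3} + 94 \cdot 43\right) = -5718 + \left(189 - \frac{14}{3} + 4042\right) = -5718 + \frac{12679}{3} = - \frac{4475}{3}$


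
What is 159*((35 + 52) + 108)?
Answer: 31005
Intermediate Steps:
159*((35 + 52) + 108) = 159*(87 + 108) = 159*195 = 31005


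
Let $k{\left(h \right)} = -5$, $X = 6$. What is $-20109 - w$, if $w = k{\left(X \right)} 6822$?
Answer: $14001$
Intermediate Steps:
$w = -34110$ ($w = \left(-5\right) 6822 = -34110$)
$-20109 - w = -20109 - -34110 = -20109 + 34110 = 14001$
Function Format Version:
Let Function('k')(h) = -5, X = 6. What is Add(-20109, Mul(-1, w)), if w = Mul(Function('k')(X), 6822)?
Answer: 14001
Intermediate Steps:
w = -34110 (w = Mul(-5, 6822) = -34110)
Add(-20109, Mul(-1, w)) = Add(-20109, Mul(-1, -34110)) = Add(-20109, 34110) = 14001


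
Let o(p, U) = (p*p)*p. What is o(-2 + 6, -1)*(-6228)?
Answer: -398592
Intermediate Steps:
o(p, U) = p**3 (o(p, U) = p**2*p = p**3)
o(-2 + 6, -1)*(-6228) = (-2 + 6)**3*(-6228) = 4**3*(-6228) = 64*(-6228) = -398592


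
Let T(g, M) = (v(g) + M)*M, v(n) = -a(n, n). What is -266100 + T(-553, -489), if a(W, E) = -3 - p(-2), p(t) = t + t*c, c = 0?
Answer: -27468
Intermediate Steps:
p(t) = t (p(t) = t + t*0 = t + 0 = t)
a(W, E) = -1 (a(W, E) = -3 - 1*(-2) = -3 + 2 = -1)
v(n) = 1 (v(n) = -1*(-1) = 1)
T(g, M) = M*(1 + M) (T(g, M) = (1 + M)*M = M*(1 + M))
-266100 + T(-553, -489) = -266100 - 489*(1 - 489) = -266100 - 489*(-488) = -266100 + 238632 = -27468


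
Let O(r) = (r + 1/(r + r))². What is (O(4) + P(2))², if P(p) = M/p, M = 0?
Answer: 1185921/4096 ≈ 289.53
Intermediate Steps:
P(p) = 0 (P(p) = 0/p = 0)
O(r) = (r + 1/(2*r))²
(O(4) + P(2))² = ((¼)*(1 + 2*4²)²/4² + 0)² = ((¼)*(1/16)*(1 + 2*16)² + 0)² = ((¼)*(1/16)*(1 + 32)² + 0)² = ((¼)*(1/16)*33² + 0)² = ((¼)*(1/16)*1089 + 0)² = (1089/64 + 0)² = (1089/64)² = 1185921/4096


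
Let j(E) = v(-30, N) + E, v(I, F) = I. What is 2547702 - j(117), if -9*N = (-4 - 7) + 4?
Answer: 2547615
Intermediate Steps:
N = 7/9 (N = -((-4 - 7) + 4)/9 = -(-11 + 4)/9 = -⅑*(-7) = 7/9 ≈ 0.77778)
j(E) = -30 + E
2547702 - j(117) = 2547702 - (-30 + 117) = 2547702 - 1*87 = 2547702 - 87 = 2547615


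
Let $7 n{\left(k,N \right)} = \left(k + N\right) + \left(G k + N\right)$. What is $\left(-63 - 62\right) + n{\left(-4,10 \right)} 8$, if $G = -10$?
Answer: $-61$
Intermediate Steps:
$n{\left(k,N \right)} = - \frac{9 k}{7} + \frac{2 N}{7}$ ($n{\left(k,N \right)} = \frac{\left(k + N\right) + \left(- 10 k + N\right)}{7} = \frac{\left(N + k\right) + \left(N - 10 k\right)}{7} = \frac{- 9 k + 2 N}{7} = - \frac{9 k}{7} + \frac{2 N}{7}$)
$\left(-63 - 62\right) + n{\left(-4,10 \right)} 8 = \left(-63 - 62\right) + \left(\left(- \frac{9}{7}\right) \left(-4\right) + \frac{2}{7} \cdot 10\right) 8 = -125 + \left(\frac{36}{7} + \frac{20}{7}\right) 8 = -125 + 8 \cdot 8 = -125 + 64 = -61$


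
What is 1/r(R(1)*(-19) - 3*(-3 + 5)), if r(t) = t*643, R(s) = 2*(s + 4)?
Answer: -1/126028 ≈ -7.9348e-6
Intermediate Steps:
R(s) = 8 + 2*s (R(s) = 2*(4 + s) = 8 + 2*s)
r(t) = 643*t
1/r(R(1)*(-19) - 3*(-3 + 5)) = 1/(643*((8 + 2*1)*(-19) - 3*(-3 + 5))) = 1/(643*((8 + 2)*(-19) - 3*2)) = 1/(643*(10*(-19) - 6)) = 1/(643*(-190 - 6)) = 1/(643*(-196)) = 1/(-126028) = -1/126028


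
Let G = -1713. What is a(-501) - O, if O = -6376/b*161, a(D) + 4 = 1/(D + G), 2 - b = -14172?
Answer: 1073605793/15690618 ≈ 68.423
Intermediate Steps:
b = 14174 (b = 2 - 1*(-14172) = 2 + 14172 = 14174)
a(D) = -4 + 1/(-1713 + D) (a(D) = -4 + 1/(D - 1713) = -4 + 1/(-1713 + D))
O = -513268/7087 (O = -6376/14174*161 = -6376*1/14174*161 = -3188/7087*161 = -513268/7087 ≈ -72.424)
a(-501) - O = (6853 - 4*(-501))/(-1713 - 501) - 1*(-513268/7087) = (6853 + 2004)/(-2214) + 513268/7087 = -1/2214*8857 + 513268/7087 = -8857/2214 + 513268/7087 = 1073605793/15690618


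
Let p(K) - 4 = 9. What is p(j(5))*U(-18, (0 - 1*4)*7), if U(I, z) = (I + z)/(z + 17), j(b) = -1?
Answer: 598/11 ≈ 54.364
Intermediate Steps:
p(K) = 13 (p(K) = 4 + 9 = 13)
U(I, z) = (I + z)/(17 + z)
p(j(5))*U(-18, (0 - 1*4)*7) = 13*((-18 + (0 - 1*4)*7)/(17 + (0 - 1*4)*7)) = 13*((-18 + (0 - 4)*7)/(17 + (0 - 4)*7)) = 13*((-18 - 4*7)/(17 - 4*7)) = 13*((-18 - 28)/(17 - 28)) = 13*(-46/(-11)) = 13*(-1/11*(-46)) = 13*(46/11) = 598/11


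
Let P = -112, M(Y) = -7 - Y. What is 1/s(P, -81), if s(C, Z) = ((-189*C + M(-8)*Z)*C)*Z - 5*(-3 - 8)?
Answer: 1/191301319 ≈ 5.2274e-9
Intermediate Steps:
s(C, Z) = 55 + C*Z*(Z - 189*C) (s(C, Z) = ((-189*C + (-7 - 1*(-8))*Z)*C)*Z - 5*(-3 - 8) = ((-189*C + (-7 + 8)*Z)*C)*Z - 5*(-11) = ((-189*C + 1*Z)*C)*Z + 55 = ((-189*C + Z)*C)*Z + 55 = ((Z - 189*C)*C)*Z + 55 = (C*(Z - 189*C))*Z + 55 = C*Z*(Z - 189*C) + 55 = 55 + C*Z*(Z - 189*C))
1/s(P, -81) = 1/(55 - 112*(-81)**2 - 189*(-81)*(-112)**2) = 1/(55 - 112*6561 - 189*(-81)*12544) = 1/(55 - 734832 + 192036096) = 1/191301319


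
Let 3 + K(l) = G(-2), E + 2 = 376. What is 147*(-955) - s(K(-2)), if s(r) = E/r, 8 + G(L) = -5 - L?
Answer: -982508/7 ≈ -1.4036e+5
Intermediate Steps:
E = 374 (E = -2 + 376 = 374)
G(L) = -13 - L (G(L) = -8 + (-5 - L) = -13 - L)
K(l) = -14 (K(l) = -3 + (-13 - 1*(-2)) = -3 + (-13 + 2) = -3 - 11 = -14)
s(r) = 374/r
147*(-955) - s(K(-2)) = 147*(-955) - 374/(-14) = -140385 - 374*(-1)/14 = -140385 - 1*(-187/7) = -140385 + 187/7 = -982508/7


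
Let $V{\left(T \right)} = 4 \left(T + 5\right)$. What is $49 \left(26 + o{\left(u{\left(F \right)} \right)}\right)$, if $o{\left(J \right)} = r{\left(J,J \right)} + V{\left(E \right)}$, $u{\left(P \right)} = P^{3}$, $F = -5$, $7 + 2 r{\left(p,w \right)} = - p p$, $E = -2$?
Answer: $-381122$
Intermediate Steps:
$r{\left(p,w \right)} = - \frac{7}{2} - \frac{p^{2}}{2}$ ($r{\left(p,w \right)} = - \frac{7}{2} + \frac{- p p}{2} = - \frac{7}{2} + \frac{\left(-1\right) p^{2}}{2} = - \frac{7}{2} - \frac{p^{2}}{2}$)
$V{\left(T \right)} = 20 + 4 T$ ($V{\left(T \right)} = 4 \left(5 + T\right) = 20 + 4 T$)
$o{\left(J \right)} = \frac{17}{2} - \frac{J^{2}}{2}$ ($o{\left(J \right)} = \left(- \frac{7}{2} - \frac{J^{2}}{2}\right) + \left(20 + 4 \left(-2\right)\right) = \left(- \frac{7}{2} - \frac{J^{2}}{2}\right) + \left(20 - 8\right) = \left(- \frac{7}{2} - \frac{J^{2}}{2}\right) + 12 = \frac{17}{2} - \frac{J^{2}}{2}$)
$49 \left(26 + o{\left(u{\left(F \right)} \right)}\right) = 49 \left(26 + \left(\frac{17}{2} - \frac{\left(\left(-5\right)^{3}\right)^{2}}{2}\right)\right) = 49 \left(26 + \left(\frac{17}{2} - \frac{\left(-125\right)^{2}}{2}\right)\right) = 49 \left(26 + \left(\frac{17}{2} - \frac{15625}{2}\right)\right) = 49 \left(26 - 7804\right) = 49 \left(-7778\right) = -381122$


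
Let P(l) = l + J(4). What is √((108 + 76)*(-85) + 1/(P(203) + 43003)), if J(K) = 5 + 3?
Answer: I*√29206914766226/43214 ≈ 125.06*I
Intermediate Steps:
J(K) = 8
P(l) = 8 + l (P(l) = l + 8 = 8 + l)
√((108 + 76)*(-85) + 1/(P(203) + 43003)) = √((108 + 76)*(-85) + 1/((8 + 203) + 43003)) = √(184*(-85) + 1/(211 + 43003)) = √(-15640 + 1/43214) = √(-675866959/43214) = I*√29206914766226/43214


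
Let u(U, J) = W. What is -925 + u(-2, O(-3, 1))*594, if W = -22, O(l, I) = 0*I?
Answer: -13993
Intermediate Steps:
O(l, I) = 0
u(U, J) = -22
-925 + u(-2, O(-3, 1))*594 = -925 - 22*594 = -925 - 13068 = -13993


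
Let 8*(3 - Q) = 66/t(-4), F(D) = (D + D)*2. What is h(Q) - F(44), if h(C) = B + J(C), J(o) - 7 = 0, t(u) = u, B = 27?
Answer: -142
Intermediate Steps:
F(D) = 4*D (F(D) = (2*D)*2 = 4*D)
Q = 81/16 (Q = 3 - 33/(4*(-4)) = 3 - 33*(-1)/(4*4) = 3 - ⅛*(-33/2) = 3 + 33/16 = 81/16 ≈ 5.0625)
J(o) = 7 (J(o) = 7 + 0 = 7)
h(C) = 34 (h(C) = 27 + 7 = 34)
h(Q) - F(44) = 34 - 4*44 = 34 - 1*176 = 34 - 176 = -142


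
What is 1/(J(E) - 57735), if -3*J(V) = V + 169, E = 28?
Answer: -3/173402 ≈ -1.7301e-5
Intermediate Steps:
J(V) = -169/3 - V/3 (J(V) = -(V + 169)/3 = -(169 + V)/3 = -169/3 - V/3)
1/(J(E) - 57735) = 1/((-169/3 - ⅓*28) - 57735) = 1/((-169/3 - 28/3) - 57735) = 1/(-197/3 - 57735) = 1/(-173402/3) = -3/173402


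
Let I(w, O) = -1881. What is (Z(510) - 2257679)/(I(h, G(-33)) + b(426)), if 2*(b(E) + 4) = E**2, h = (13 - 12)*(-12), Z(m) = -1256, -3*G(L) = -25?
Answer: -2258935/88853 ≈ -25.423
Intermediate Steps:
G(L) = 25/3 (G(L) = -1/3*(-25) = 25/3)
h = -12 (h = 1*(-12) = -12)
b(E) = -4 + E**2/2
(Z(510) - 2257679)/(I(h, G(-33)) + b(426)) = (-1256 - 2257679)/(-1881 + (-4 + (1/2)*426**2)) = -2258935/(-1881 + (-4 + (1/2)*181476)) = -2258935/(-1881 + (-4 + 90738)) = -2258935/(-1881 + 90734) = -2258935/88853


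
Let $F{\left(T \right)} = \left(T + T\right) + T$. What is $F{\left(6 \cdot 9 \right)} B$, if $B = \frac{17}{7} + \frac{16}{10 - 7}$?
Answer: $\frac{8802}{7} \approx 1257.4$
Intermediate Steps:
$B = \frac{163}{21}$ ($B = 17 \cdot \frac{1}{7} + \frac{16}{3} = \frac{17}{7} + 16 \cdot \frac{1}{3} = \frac{17}{7} + \frac{16}{3} = \frac{163}{21} \approx 7.7619$)
$F{\left(T \right)} = 3 T$ ($F{\left(T \right)} = 2 T + T = 3 T$)
$F{\left(6 \cdot 9 \right)} B = 3 \cdot 6 \cdot 9 \cdot \frac{163}{21} = 3 \cdot 54 \cdot \frac{163}{21} = 162 \cdot \frac{163}{21} = \frac{8802}{7}$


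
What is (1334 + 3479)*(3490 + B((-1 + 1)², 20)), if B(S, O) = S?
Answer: 16797370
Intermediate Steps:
(1334 + 3479)*(3490 + B((-1 + 1)², 20)) = (1334 + 3479)*(3490 + (-1 + 1)²) = 4813*(3490 + 0²) = 4813*(3490 + 0) = 4813*3490 = 16797370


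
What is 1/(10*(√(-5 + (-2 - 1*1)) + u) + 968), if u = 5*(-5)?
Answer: 359/258162 - 5*I*√2/129081 ≈ 0.0013906 - 5.478e-5*I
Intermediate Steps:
u = -25
1/(10*(√(-5 + (-2 - 1*1)) + u) + 968) = 1/(10*(√(-5 + (-2 - 1*1)) - 25) + 968) = 1/(10*(√(-5 + (-2 - 1)) - 25) + 968) = 1/(10*(√(-5 - 3) - 25) + 968) = 1/(10*(√(-8) - 25) + 968) = 1/(10*(2*I*√2 - 25) + 968) = 1/(10*(-25 + 2*I*√2) + 968) = 1/((-250 + 20*I*√2) + 968) = 1/(718 + 20*I*√2)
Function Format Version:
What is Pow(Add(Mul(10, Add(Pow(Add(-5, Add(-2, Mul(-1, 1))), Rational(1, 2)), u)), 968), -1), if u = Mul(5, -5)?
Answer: Add(Rational(359, 258162), Mul(Rational(-5, 129081), I, Pow(2, Rational(1, 2)))) ≈ Add(0.0013906, Mul(-5.4780e-5, I))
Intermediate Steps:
u = -25
Pow(Add(Mul(10, Add(Pow(Add(-5, Add(-2, Mul(-1, 1))), Rational(1, 2)), u)), 968), -1) = Pow(Add(Mul(10, Add(Pow(Add(-5, Add(-2, Mul(-1, 1))), Rational(1, 2)), -25)), 968), -1) = Pow(Add(Mul(10, Add(Pow(Add(-5, Add(-2, -1)), Rational(1, 2)), -25)), 968), -1) = Pow(Add(Mul(10, Add(Pow(Add(-5, -3), Rational(1, 2)), -25)), 968), -1) = Pow(Add(Mul(10, Add(Pow(-8, Rational(1, 2)), -25)), 968), -1) = Pow(Add(Mul(10, Add(Mul(2, I, Pow(2, Rational(1, 2))), -25)), 968), -1) = Pow(Add(Mul(10, Add(-25, Mul(2, I, Pow(2, Rational(1, 2))))), 968), -1) = Pow(Add(Add(-250, Mul(20, I, Pow(2, Rational(1, 2)))), 968), -1) = Pow(Add(718, Mul(20, I, Pow(2, Rational(1, 2)))), -1)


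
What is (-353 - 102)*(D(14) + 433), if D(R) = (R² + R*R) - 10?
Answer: -370825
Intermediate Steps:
D(R) = -10 + 2*R² (D(R) = (R² + R²) - 10 = 2*R² - 10 = -10 + 2*R²)
(-353 - 102)*(D(14) + 433) = (-353 - 102)*((-10 + 2*14²) + 433) = -455*((-10 + 2*196) + 433) = -455*((-10 + 392) + 433) = -455*(382 + 433) = -455*815 = -370825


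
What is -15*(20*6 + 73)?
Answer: -2895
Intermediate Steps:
-15*(20*6 + 73) = -15*(120 + 73) = -15*193 = -2895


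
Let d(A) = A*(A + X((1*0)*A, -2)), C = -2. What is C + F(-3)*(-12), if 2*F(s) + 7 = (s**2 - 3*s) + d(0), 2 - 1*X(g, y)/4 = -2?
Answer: -68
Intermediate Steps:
X(g, y) = 16 (X(g, y) = 8 - 4*(-2) = 8 + 8 = 16)
d(A) = A*(16 + A) (d(A) = A*(A + 16) = A*(16 + A))
F(s) = -7/2 + s**2/2 - 3*s/2 (F(s) = -7/2 + ((s**2 - 3*s) + 0*(16 + 0))/2 = -7/2 + ((s**2 - 3*s) + 0*16)/2 = -7/2 + ((s**2 - 3*s) + 0)/2 = -7/2 + (s**2 - 3*s)/2 = -7/2 + (s**2/2 - 3*s/2) = -7/2 + s**2/2 - 3*s/2)
C + F(-3)*(-12) = -2 + (-7/2 + (1/2)*(-3)**2 - 3/2*(-3))*(-12) = -2 + (-7/2 + (1/2)*9 + 9/2)*(-12) = -2 + (-7/2 + 9/2 + 9/2)*(-12) = -2 + (11/2)*(-12) = -2 - 66 = -68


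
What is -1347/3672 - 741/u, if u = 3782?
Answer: -1302551/2314584 ≈ -0.56276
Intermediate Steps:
-1347/3672 - 741/u = -1347/3672 - 741/3782 = -1347*1/3672 - 741*1/3782 = -449/1224 - 741/3782 = -1302551/2314584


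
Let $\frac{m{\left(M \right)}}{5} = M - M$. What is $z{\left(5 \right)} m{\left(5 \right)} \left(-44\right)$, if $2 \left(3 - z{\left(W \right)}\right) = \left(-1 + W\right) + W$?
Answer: $0$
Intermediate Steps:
$z{\left(W \right)} = \frac{7}{2} - W$ ($z{\left(W \right)} = 3 - \frac{\left(-1 + W\right) + W}{2} = 3 - \frac{-1 + 2 W}{2} = 3 - \left(- \frac{1}{2} + W\right) = \frac{7}{2} - W$)
$m{\left(M \right)} = 0$ ($m{\left(M \right)} = 5 \left(M - M\right) = 5 \cdot 0 = 0$)
$z{\left(5 \right)} m{\left(5 \right)} \left(-44\right) = \left(\frac{7}{2} - 5\right) 0 \left(-44\right) = \left(- \frac{3}{2}\right) 0 \left(-44\right) = 0 \left(-44\right) = 0$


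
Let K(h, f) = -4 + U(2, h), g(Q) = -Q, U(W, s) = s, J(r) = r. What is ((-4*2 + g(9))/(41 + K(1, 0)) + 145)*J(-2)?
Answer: -5493/19 ≈ -289.11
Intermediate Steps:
K(h, f) = -4 + h
((-4*2 + g(9))/(41 + K(1, 0)) + 145)*J(-2) = ((-4*2 - 1*9)/(41 + (-4 + 1)) + 145)*(-2) = ((-8 - 9)/(41 - 3) + 145)*(-2) = (-17/38 + 145)*(-2) = (5493/38)*(-2) = -5493/19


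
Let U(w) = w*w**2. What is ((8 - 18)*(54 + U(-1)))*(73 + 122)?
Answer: -103350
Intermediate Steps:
U(w) = w**3
((8 - 18)*(54 + U(-1)))*(73 + 122) = ((8 - 18)*(54 + (-1)**3))*(73 + 122) = -10*(54 - 1)*195 = -10*53*195 = -530*195 = -103350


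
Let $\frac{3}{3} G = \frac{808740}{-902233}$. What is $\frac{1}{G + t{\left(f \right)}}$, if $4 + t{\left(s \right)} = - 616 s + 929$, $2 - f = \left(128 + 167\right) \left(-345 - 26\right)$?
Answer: $- \frac{902233}{60827130456231} \approx -1.4833 \cdot 10^{-8}$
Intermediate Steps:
$f = 109447$ ($f = 2 - \left(128 + 167\right) \left(-345 - 26\right) = 2 - 295 \left(-371\right) = 2 - -109445 = 2 + 109445 = 109447$)
$t{\left(s \right)} = 925 - 616 s$ ($t{\left(s \right)} = -4 - \left(-929 + 616 s\right) = 925 - 616 s$)
$G = - \frac{808740}{902233}$ ($G = \frac{808740}{-902233} = 808740 \left(- \frac{1}{902233}\right) = - \frac{808740}{902233} \approx -0.89638$)
$\frac{1}{G + t{\left(f \right)}} = \frac{1}{- \frac{808740}{902233} + \left(925 - 67419352\right)} = \frac{1}{- \frac{808740}{902233} - 67418427} = \frac{1}{- \frac{60827130456231}{902233}} = - \frac{902233}{60827130456231}$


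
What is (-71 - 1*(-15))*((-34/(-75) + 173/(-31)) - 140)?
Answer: 18895576/2325 ≈ 8127.1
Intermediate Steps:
(-71 - 1*(-15))*((-34/(-75) + 173/(-31)) - 140) = (-71 + 15)*((-34*(-1/75) + 173*(-1/31)) - 140) = -56*((34/75 - 173/31) - 140) = -56*(-11921/2325 - 140) = -56*(-337421/2325) = 18895576/2325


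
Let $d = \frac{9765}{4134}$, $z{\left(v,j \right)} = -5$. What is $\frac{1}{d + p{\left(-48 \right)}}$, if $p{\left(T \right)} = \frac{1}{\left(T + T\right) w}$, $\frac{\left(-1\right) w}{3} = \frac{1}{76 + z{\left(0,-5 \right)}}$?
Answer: $\frac{198432}{517639} \approx 0.38334$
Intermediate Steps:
$d = \frac{3255}{1378}$ ($d = 9765 \cdot \frac{1}{4134} = \frac{3255}{1378} \approx 2.3621$)
$w = - \frac{3}{71}$ ($w = - \frac{3}{76 - 5} = - \frac{3}{71} \approx -0.042253$)
$p{\left(T \right)} = - \frac{71}{6 T}$ ($p{\left(T \right)} = \frac{1}{\left(T + T\right) \left(- \frac{3}{71}\right)} = \frac{1}{2 T} \left(- \frac{71}{3}\right) = - \frac{71}{6 T}$)
$\frac{1}{d + p{\left(-48 \right)}} = \frac{1}{\frac{3255}{1378} - \frac{71}{6 \left(-48\right)}} = \frac{1}{\frac{3255}{1378} - - \frac{71}{288}} = \frac{1}{\frac{3255}{1378} + \frac{71}{288}} = \frac{1}{\frac{517639}{198432}} = \frac{198432}{517639}$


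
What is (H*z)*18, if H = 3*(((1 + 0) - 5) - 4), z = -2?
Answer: 864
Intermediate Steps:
H = -24 (H = 3*((1 - 5) - 4) = 3*(-4 - 4) = 3*(-8) = -24)
(H*z)*18 = -24*(-2)*18 = 48*18 = 864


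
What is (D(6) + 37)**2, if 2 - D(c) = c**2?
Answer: 9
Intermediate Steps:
D(c) = 2 - c**2
(D(6) + 37)**2 = ((2 - 1*6**2) + 37)**2 = ((2 - 1*36) + 37)**2 = ((2 - 36) + 37)**2 = (-34 + 37)**2 = 3**2 = 9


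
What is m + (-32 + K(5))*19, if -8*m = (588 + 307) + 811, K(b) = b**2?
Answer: -1385/4 ≈ -346.25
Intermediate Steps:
m = -853/4 (m = -((588 + 307) + 811)/8 = -(895 + 811)/8 = -1/8*1706 = -853/4 ≈ -213.25)
m + (-32 + K(5))*19 = -853/4 + (-32 + 5**2)*19 = -853/4 + (-32 + 25)*19 = -853/4 - 7*19 = -853/4 - 133 = -1385/4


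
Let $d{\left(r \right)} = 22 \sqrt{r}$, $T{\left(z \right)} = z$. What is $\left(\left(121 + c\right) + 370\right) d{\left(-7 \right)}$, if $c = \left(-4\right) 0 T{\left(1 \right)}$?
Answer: $10802 i \sqrt{7} \approx 28579.0 i$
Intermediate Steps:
$c = 0$ ($c = \left(-4\right) 0 \cdot 1 = 0 \cdot 1 = 0$)
$\left(\left(121 + c\right) + 370\right) d{\left(-7 \right)} = \left(\left(121 + 0\right) + 370\right) 22 \sqrt{-7} = \left(121 + 370\right) 22 i \sqrt{7} = 491 \cdot 22 i \sqrt{7} = 10802 i \sqrt{7}$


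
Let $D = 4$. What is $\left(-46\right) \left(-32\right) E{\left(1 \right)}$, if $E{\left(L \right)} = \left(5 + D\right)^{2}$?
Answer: $119232$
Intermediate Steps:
$E{\left(L \right)} = 81$ ($E{\left(L \right)} = \left(5 + 4\right)^{2} = 9^{2} = 81$)
$\left(-46\right) \left(-32\right) E{\left(1 \right)} = \left(-46\right) \left(-32\right) 81 = 1472 \cdot 81 = 119232$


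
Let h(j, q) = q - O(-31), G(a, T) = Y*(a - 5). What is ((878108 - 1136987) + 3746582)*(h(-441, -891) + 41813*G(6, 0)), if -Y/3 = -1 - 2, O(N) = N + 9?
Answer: 1309451115944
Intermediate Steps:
O(N) = 9 + N
Y = 9 (Y = -3*(-1 - 2) = -3*(-3) = 9)
G(a, T) = -45 + 9*a (G(a, T) = 9*(a - 5) = 9*(-5 + a) = -45 + 9*a)
h(j, q) = 22 + q (h(j, q) = q - (9 - 31) = q - 1*(-22) = q + 22 = 22 + q)
((878108 - 1136987) + 3746582)*(h(-441, -891) + 41813*G(6, 0)) = ((878108 - 1136987) + 3746582)*((22 - 891) + 41813*(-45 + 9*6)) = (-258879 + 3746582)*(-869 + 41813*(-45 + 54)) = 3487703*(-869 + 41813*9) = 3487703*(-869 + 376317) = 3487703*375448 = 1309451115944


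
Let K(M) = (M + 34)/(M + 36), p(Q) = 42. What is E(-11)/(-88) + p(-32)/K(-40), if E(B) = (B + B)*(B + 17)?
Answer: 59/2 ≈ 29.500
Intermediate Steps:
K(M) = (34 + M)/(36 + M)
E(B) = 2*B*(17 + B) (E(B) = (2*B)*(17 + B) = 2*B*(17 + B))
E(-11)/(-88) + p(-32)/K(-40) = (2*(-11)*(17 - 11))/(-88) + 42/(((34 - 40)/(36 - 40))) = (2*(-11)*6)*(-1/88) + 42/((-6/(-4))) = -132*(-1/88) + 42/((-¼*(-6))) = 3/2 + 42/(3/2) = 3/2 + 42*(⅔) = 3/2 + 28 = 59/2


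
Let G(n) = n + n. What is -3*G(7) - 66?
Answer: -108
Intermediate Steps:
G(n) = 2*n
-3*G(7) - 66 = -6*7 - 66 = -3*14 - 66 = -42 - 66 = -108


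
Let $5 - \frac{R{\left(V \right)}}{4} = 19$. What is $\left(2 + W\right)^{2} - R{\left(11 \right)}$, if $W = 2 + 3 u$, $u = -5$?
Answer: $177$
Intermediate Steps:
$W = -13$ ($W = 2 + 3 \left(-5\right) = 2 - 15 = -13$)
$R{\left(V \right)} = -56$ ($R{\left(V \right)} = 20 - 76 = -56$)
$\left(2 + W\right)^{2} - R{\left(11 \right)} = \left(2 - 13\right)^{2} - -56 = \left(-11\right)^{2} + 56 = 121 + 56 = 177$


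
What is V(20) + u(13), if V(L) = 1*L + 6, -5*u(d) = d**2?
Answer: -39/5 ≈ -7.8000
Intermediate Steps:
u(d) = -d**2/5
V(L) = 6 + L (V(L) = L + 6 = 6 + L)
V(20) + u(13) = (6 + 20) - 1/5*13**2 = 26 - 1/5*169 = 26 - 169/5 = -39/5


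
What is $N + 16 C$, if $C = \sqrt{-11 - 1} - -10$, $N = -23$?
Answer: $137 + 32 i \sqrt{3} \approx 137.0 + 55.426 i$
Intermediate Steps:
$C = 10 + 2 i \sqrt{3}$ ($C = \sqrt{-12} + 10 = 2 i \sqrt{3} + 10 = 10 + 2 i \sqrt{3} \approx 10.0 + 3.4641 i$)
$N + 16 C = -23 + 16 \left(10 + 2 i \sqrt{3}\right) = -23 + \left(160 + 32 i \sqrt{3}\right) = 137 + 32 i \sqrt{3}$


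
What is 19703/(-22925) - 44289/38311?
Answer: -252880994/125468525 ≈ -2.0155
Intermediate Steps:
19703/(-22925) - 44289/38311 = 19703*(-1/22925) - 44289*1/38311 = -19703/22925 - 6327/5473 = -252880994/125468525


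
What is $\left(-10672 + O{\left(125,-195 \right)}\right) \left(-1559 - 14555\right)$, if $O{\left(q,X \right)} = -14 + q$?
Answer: $170179954$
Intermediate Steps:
$\left(-10672 + O{\left(125,-195 \right)}\right) \left(-1559 - 14555\right) = \left(-10672 + \left(-14 + 125\right)\right) \left(-1559 - 14555\right) = \left(-10672 + 111\right) \left(-16114\right) = \left(-10561\right) \left(-16114\right) = 170179954$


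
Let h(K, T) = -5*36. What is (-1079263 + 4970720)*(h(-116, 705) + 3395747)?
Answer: 13213702971119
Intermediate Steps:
h(K, T) = -180
(-1079263 + 4970720)*(h(-116, 705) + 3395747) = (-1079263 + 4970720)*(-180 + 3395747) = 3891457*3395567 = 13213702971119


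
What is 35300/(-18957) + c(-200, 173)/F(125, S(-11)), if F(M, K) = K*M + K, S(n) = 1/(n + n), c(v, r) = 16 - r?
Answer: 10171613/398097 ≈ 25.551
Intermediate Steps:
S(n) = 1/(2*n)
F(M, K) = K + K*M
35300/(-18957) + c(-200, 173)/F(125, S(-11)) = 35300/(-18957) + (16 - 1*173)/((((½)/(-11))*(1 + 125))) = 35300*(-1/18957) + (16 - 173)/((((½)*(-1/11))*126)) = -35300/18957 - 157/((-1/22*126)) = -35300/18957 - 157/(-63/11) = -35300/18957 - 157*(-11/63) = -35300/18957 + 1727/63 = 10171613/398097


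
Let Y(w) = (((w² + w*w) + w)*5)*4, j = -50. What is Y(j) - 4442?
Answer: 94558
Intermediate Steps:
Y(w) = 20*w + 40*w² (Y(w) = (((w² + w²) + w)*5)*4 = ((2*w² + w)*5)*4 = ((w + 2*w²)*5)*4 = (5*w + 10*w²)*4 = 20*w + 40*w²)
Y(j) - 4442 = 20*(-50)*(1 + 2*(-50)) - 4442 = 20*(-50)*(1 - 100) - 4442 = 20*(-50)*(-99) - 4442 = 99000 - 4442 = 94558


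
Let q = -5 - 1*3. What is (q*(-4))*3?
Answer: 96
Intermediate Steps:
q = -8 (q = -5 - 3 = -8)
(q*(-4))*3 = -8*(-4)*3 = 32*3 = 96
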